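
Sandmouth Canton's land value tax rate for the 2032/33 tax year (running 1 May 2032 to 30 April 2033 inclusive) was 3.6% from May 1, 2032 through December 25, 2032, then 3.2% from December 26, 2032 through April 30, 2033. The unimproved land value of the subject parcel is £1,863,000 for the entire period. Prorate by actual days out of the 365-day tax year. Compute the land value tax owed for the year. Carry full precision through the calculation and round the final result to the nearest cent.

£64,495.53

May 1 – December 25, 2032: 239 days at 3.6% → £1,863,000 × 3.6% × 239/365 = £43,915.7589
December 26, 2032 – April 30, 2033: 126 days at 3.2% → £1,863,000 × 3.2% × 126/365 = £20,579.7699
Total = £64,495.5288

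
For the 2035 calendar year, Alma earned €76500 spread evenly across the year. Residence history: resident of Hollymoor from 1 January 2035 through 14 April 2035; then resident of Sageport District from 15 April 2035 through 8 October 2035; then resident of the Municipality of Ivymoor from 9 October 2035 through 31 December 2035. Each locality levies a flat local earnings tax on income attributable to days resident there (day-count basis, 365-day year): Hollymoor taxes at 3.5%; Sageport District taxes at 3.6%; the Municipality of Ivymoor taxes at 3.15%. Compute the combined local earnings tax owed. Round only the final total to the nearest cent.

Hollymoor, 1 January – 14 April 2035: 104 days → €76500 × 3.5% × 104/365 = €762.9041
Sageport District, 15 April – 8 October 2035: 177 days → €76500 × 3.6% × 177/365 = €1335.5014
The Municipality of Ivymoor, 9 October – 31 December 2035: 84 days → €76500 × 3.15% × 84/365 = €554.5726
Total = €2652.9781

€2652.98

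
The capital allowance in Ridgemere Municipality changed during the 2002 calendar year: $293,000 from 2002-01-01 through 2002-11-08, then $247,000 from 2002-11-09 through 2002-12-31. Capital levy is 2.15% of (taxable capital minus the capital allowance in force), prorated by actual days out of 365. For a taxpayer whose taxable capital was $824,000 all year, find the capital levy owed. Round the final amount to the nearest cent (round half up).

2002-01-01 to 2002-11-08: 312 days, exemption $293,000 → ($824,000 − $293,000) × 2.15% × 312/365 = $9,758.7616
2002-11-09 to 2002-12-31: 53 days, exemption $247,000 → ($824,000 − $247,000) × 2.15% × 53/365 = $1,801.3466
Total = $11,560.1082

$11,560.11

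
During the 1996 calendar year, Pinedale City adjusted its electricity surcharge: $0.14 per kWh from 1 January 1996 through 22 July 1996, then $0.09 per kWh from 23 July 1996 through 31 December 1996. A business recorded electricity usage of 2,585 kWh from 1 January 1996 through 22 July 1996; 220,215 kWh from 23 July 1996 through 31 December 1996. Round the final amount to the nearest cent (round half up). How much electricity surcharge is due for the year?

$20181.25

1 January – 22 July 1996: 2,585 kWh at $0.14/kWh → $361.90
23 July – 31 December 1996: 220,215 kWh at $0.09/kWh → $19819.35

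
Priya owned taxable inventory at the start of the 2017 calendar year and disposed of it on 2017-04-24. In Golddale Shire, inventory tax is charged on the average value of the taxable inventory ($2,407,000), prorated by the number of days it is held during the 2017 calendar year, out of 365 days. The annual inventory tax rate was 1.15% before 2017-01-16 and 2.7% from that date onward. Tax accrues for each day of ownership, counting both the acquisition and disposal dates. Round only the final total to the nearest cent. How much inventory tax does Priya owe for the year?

2017-01-01 to 2017-01-15: 15 days at 1.15% → $2,407,000 × 1.15% × 15/365 = $1,137.5548
2017-01-16 to 2017-04-24: 99 days at 2.7% → $2,407,000 × 2.7% × 99/365 = $17,627.1534
Total = $18,764.7082

$18,764.71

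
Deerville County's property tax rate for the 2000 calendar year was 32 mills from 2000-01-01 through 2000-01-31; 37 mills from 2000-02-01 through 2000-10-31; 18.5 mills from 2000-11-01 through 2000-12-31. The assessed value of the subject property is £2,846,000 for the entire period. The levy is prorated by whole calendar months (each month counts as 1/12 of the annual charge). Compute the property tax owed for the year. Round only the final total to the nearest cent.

£95,341.00

2000-01-01 to 2000-01-31: 1 month at 32 mills → £2,846,000 × 3.2% × 1/12 = £7,589.3333
2000-02-01 to 2000-10-31: 9 months at 37 mills → £2,846,000 × 3.7% × 9/12 = £78,976.5000
2000-11-01 to 2000-12-31: 2 months at 18.5 mills → £2,846,000 × 1.85% × 2/12 = £8,775.1667
Total = £95,341.0000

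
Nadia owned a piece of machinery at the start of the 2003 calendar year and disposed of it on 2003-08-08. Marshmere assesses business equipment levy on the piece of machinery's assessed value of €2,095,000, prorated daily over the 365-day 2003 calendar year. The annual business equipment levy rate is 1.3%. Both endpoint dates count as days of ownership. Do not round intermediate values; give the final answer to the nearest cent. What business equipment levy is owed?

Days held (2003-01-01 to 2003-08-08): 220 out of 365
Tax = €2,095,000 × 1.3% × 220/365 = €16,415.6164

€16,415.62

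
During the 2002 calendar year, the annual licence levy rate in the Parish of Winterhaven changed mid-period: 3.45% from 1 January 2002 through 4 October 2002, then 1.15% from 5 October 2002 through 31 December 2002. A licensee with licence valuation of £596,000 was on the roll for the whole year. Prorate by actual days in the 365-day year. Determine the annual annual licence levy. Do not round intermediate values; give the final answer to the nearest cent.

£17,257.06

1 January – 4 October 2002: 277 days at 3.45% → £596,000 × 3.45% × 277/365 = £15,604.5863
5 October – 31 December 2002: 88 days at 1.15% → £596,000 × 1.15% × 88/365 = £1,652.4712
Total = £17,257.0575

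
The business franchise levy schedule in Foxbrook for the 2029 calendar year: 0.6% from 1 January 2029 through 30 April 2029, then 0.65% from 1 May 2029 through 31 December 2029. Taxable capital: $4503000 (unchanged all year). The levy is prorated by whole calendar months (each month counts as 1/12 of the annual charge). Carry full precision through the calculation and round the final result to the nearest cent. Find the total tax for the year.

1 January – 30 April 2029: 4 months at 0.6% → $4503000 × 0.6% × 4/12 = $9006.0000
1 May – 31 December 2029: 8 months at 0.65% → $4503000 × 0.65% × 8/12 = $19513.0000
Total = $28519.0000

$28519.00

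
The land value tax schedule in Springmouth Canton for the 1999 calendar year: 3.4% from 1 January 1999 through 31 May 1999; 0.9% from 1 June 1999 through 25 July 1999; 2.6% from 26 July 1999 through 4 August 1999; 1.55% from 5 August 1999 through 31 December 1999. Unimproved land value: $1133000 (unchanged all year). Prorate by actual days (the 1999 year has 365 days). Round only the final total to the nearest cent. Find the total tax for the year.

1 January – 31 May 1999: 151 days at 3.4% → $1133000 × 3.4% × 151/365 = $15936.4986
1 June – 25 July 1999: 55 days at 0.9% → $1133000 × 0.9% × 55/365 = $1536.5342
26 July – 4 August 1999: 10 days at 2.6% → $1133000 × 2.6% × 10/365 = $807.0685
5 August – 31 December 1999: 149 days at 1.55% → $1133000 × 1.55% × 149/365 = $7168.9411
Total = $25449.0425

$25449.04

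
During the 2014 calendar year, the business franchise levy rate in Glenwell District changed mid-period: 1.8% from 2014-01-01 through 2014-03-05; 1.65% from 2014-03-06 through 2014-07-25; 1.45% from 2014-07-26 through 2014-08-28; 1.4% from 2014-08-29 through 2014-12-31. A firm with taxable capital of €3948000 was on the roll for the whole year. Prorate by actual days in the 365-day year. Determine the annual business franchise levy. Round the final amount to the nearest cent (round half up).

2014-01-01 to 2014-03-05: 64 days at 1.8% → €3948000 × 1.8% × 64/365 = €12460.5370
2014-03-06 to 2014-07-25: 142 days at 1.65% → €3948000 × 1.65% × 142/365 = €25342.9151
2014-07-26 to 2014-08-28: 34 days at 1.45% → €3948000 × 1.45% × 34/365 = €5332.5041
2014-08-29 to 2014-12-31: 125 days at 1.4% → €3948000 × 1.4% × 125/365 = €18928.7671
Total = €62064.7233

€62064.72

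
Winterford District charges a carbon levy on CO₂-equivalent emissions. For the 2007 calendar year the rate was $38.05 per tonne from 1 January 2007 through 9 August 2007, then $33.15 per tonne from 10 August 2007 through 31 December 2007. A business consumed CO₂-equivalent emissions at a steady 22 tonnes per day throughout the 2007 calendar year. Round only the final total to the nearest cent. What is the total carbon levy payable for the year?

1 January – 9 August 2007: 221 days × 22 tonnes/day = 4,862 tonnes at $38.05/tonne → $184,999.10
10 August – 31 December 2007: 144 days × 22 tonnes/day = 3,168 tonnes at $33.15/tonne → $105,019.20

$290,018.30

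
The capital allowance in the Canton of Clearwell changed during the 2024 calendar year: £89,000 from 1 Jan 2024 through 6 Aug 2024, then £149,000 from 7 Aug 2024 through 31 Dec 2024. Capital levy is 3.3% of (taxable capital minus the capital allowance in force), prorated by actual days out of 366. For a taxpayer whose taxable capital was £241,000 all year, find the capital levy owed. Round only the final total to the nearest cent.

1 Jan – 6 Aug 2024: 219 days, exemption £89,000 → (£241,000 − £89,000) × 3.3% × 219/366 = £3,001.3770
7 Aug – 31 Dec 2024: 147 days, exemption £149,000 → (£241,000 − £149,000) × 3.3% × 147/366 = £1,219.3770
Total = £4,220.7541

£4,220.75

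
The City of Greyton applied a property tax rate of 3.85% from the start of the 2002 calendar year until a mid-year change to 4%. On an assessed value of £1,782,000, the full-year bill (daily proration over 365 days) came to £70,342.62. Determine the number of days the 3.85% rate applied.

Let d = days at the first rate; then 365 − d days at the second rate.
£1,782,000 × [3.85%·d + 4%·(365−d)] / 365 = £70,342.62
Solving gives d = 128, so the new rate took effect on 9 May 2002.

128 days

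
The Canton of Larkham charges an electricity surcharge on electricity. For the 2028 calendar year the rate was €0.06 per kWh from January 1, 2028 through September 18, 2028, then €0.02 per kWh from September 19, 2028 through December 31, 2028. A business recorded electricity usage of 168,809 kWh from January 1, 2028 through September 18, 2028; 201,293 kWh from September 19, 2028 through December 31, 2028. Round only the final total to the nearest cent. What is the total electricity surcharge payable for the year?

January 1 – September 18, 2028: 168,809 kWh at €0.06/kWh → €10,128.54
September 19 – December 31, 2028: 201,293 kWh at €0.02/kWh → €4,025.86

€14,154.40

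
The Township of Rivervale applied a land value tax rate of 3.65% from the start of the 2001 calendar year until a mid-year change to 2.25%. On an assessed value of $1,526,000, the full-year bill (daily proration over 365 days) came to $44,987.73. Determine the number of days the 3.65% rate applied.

Let d = days at the first rate; then 365 − d days at the second rate.
$1,526,000 × [3.65%·d + 2.25%·(365−d)] / 365 = $44,987.73
Solving gives d = 182, so the new rate took effect on 2 July 2001.

182 days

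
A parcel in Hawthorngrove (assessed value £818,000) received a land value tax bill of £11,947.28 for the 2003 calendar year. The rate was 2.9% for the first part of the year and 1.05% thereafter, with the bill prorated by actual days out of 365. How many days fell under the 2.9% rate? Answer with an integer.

81 days

Let d = days at the first rate; then 365 − d days at the second rate.
£818,000 × [2.9%·d + 1.05%·(365−d)] / 365 = £11,947.28
Solving gives d = 81, so the new rate took effect on 23 Mar 2003.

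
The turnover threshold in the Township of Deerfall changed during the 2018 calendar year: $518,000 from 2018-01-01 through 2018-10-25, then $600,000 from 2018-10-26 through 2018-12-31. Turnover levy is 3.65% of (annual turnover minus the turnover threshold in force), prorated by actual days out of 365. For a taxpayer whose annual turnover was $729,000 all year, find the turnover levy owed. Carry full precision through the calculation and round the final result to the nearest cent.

$7,152.10

2018-01-01 to 2018-10-25: 298 days, exemption $518,000 → ($729,000 − $518,000) × 3.65% × 298/365 = $6,287.8000
2018-10-26 to 2018-12-31: 67 days, exemption $600,000 → ($729,000 − $600,000) × 3.65% × 67/365 = $864.3000
Total = $7,152.1000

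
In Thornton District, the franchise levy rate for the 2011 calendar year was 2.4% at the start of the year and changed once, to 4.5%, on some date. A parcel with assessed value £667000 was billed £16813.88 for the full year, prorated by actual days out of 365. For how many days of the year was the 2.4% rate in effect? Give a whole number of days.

344 days

Let d = days at the first rate; then 365 − d days at the second rate.
£667000 × [2.4%·d + 4.5%·(365−d)] / 365 = £16813.88
Solving gives d = 344, so the new rate took effect on 11 December 2011.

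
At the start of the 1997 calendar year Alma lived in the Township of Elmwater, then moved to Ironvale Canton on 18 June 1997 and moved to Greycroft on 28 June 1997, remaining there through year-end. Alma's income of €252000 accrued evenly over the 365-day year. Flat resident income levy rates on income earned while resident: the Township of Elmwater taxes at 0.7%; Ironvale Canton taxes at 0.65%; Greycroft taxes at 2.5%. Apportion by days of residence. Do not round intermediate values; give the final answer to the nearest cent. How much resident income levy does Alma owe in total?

The Township of Elmwater, 1 January – 17 June 1997: 168 days → €252000 × 0.7% × 168/365 = €811.9233
Ironvale Canton, 18 June – 27 June 1997: 10 days → €252000 × 0.65% × 10/365 = €44.8767
Greycroft, 28 June – 31 December 1997: 187 days → €252000 × 2.5% × 187/365 = €3227.6712
Total = €4084.4712

€4084.47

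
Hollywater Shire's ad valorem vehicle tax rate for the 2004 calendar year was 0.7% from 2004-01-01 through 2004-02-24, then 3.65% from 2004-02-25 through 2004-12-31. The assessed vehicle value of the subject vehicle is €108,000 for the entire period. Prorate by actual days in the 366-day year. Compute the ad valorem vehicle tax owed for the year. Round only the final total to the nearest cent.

2004-01-01 to 2004-02-24: 55 days at 0.7% → €108,000 × 0.7% × 55/366 = €113.6066
2004-02-25 to 2004-12-31: 311 days at 3.65% → €108,000 × 3.65% × 311/366 = €3,349.6230
Total = €3,463.2295

€3,463.23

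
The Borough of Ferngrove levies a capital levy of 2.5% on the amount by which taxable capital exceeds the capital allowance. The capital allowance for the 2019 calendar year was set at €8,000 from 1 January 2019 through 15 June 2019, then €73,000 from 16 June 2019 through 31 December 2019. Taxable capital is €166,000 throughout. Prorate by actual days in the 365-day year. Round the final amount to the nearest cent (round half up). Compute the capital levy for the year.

1 January – 15 June 2019: 166 days, exemption €8,000 → (€166,000 − €8,000) × 2.5% × 166/365 = €1,796.4384
16 June – 31 December 2019: 199 days, exemption €73,000 → (€166,000 − €73,000) × 2.5% × 199/365 = €1,267.6027
Total = €3,064.0411

€3,064.04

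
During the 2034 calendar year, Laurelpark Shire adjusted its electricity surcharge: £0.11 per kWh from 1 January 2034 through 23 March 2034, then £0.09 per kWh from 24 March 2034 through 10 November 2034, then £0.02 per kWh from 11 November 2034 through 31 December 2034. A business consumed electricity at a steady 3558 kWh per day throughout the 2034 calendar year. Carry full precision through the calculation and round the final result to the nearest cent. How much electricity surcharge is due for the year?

1 January – 23 March 2034: 82 days × 3558 kWh/day = 291,756 kWh at £0.11/kWh → £32093.16
24 March – 10 November 2034: 232 days × 3558 kWh/day = 825,456 kWh at £0.09/kWh → £74291.04
11 November – 31 December 2034: 51 days × 3558 kWh/day = 181,458 kWh at £0.02/kWh → £3629.16

£110013.36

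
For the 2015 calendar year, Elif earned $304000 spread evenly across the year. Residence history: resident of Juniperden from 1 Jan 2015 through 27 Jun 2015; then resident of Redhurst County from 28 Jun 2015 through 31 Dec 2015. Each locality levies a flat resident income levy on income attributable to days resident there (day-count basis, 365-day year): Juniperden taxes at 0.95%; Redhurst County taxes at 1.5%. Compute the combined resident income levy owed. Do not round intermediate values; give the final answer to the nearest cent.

$3744.61

Juniperden, 1 Jan – 27 Jun 2015: 178 days → $304000 × 0.95% × 178/365 = $1408.3945
Redhurst County, 28 Jun – 31 Dec 2015: 187 days → $304000 × 1.5% × 187/365 = $2336.2192
Total = $3744.6137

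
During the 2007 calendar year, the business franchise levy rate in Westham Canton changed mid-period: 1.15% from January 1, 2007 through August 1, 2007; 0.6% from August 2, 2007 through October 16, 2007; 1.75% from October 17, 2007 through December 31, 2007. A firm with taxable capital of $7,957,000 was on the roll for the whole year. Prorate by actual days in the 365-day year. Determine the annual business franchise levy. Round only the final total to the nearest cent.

January 1 – August 1, 2007: 213 days at 1.15% → $7,957,000 × 1.15% × 213/365 = $53,399.1000
August 2 – October 16, 2007: 76 days at 0.6% → $7,957,000 × 0.6% × 76/365 = $9,940.8000
October 17 – December 31, 2007: 76 days at 1.75% → $7,957,000 × 1.75% × 76/365 = $28,994.0000
Total = $92,333.9000

$92,333.90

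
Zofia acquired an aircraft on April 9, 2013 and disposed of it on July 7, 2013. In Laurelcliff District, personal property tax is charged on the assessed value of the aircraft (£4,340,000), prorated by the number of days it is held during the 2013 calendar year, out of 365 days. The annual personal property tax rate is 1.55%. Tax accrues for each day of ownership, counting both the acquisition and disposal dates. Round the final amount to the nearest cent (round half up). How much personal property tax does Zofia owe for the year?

£16,587.12

Days held (April 9 – July 7, 2013): 90 out of 365
Tax = £4,340,000 × 1.55% × 90/365 = £16,587.1233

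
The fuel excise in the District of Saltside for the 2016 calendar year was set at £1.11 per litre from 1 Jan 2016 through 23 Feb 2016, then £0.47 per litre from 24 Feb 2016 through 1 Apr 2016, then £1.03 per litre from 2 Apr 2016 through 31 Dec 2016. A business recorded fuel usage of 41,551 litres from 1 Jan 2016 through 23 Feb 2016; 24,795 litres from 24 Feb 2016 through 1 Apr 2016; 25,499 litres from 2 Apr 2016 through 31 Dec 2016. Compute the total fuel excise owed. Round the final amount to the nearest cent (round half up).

£84,039.23

1 Jan – 23 Feb 2016: 41,551 litres at £1.11/litre → £46,121.61
24 Feb – 1 Apr 2016: 24,795 litres at £0.47/litre → £11,653.65
2 Apr – 31 Dec 2016: 25,499 litres at £1.03/litre → £26,263.97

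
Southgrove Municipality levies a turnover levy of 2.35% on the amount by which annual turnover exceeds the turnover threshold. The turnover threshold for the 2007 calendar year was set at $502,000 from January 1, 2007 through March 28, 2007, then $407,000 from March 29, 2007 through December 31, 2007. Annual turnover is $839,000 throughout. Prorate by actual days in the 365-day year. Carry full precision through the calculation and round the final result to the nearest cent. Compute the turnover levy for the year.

$9,619.87

January 1 – March 28, 2007: 87 days, exemption $502,000 → ($839,000 − $502,000) × 2.35% × 87/365 = $1,887.6616
March 29 – December 31, 2007: 278 days, exemption $407,000 → ($839,000 − $407,000) × 2.35% × 278/365 = $7,732.2082
Total = $9,619.8699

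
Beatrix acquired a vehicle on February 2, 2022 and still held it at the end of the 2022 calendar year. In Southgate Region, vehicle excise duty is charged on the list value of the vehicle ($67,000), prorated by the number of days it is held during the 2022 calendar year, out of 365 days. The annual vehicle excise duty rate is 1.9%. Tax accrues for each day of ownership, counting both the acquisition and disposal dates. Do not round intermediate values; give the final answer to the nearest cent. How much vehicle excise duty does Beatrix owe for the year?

Days held (February 2 – December 31, 2022): 333 out of 365
Tax = $67,000 × 1.9% × 333/365 = $1,161.3945

$1,161.39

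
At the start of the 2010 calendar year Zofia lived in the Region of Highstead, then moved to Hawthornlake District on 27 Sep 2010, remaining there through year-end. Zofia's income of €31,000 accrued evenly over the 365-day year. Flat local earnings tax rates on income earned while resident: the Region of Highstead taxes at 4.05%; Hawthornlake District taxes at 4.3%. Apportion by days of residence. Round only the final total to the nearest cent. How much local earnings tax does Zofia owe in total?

The Region of Highstead, 1 Jan – 26 Sep 2010: 269 days → €31,000 × 4.05% × 269/365 = €925.2863
Hawthornlake District, 27 Sep – 31 Dec 2010: 96 days → €31,000 × 4.3% × 96/365 = €350.5973
Total = €1,275.8836

€1,275.88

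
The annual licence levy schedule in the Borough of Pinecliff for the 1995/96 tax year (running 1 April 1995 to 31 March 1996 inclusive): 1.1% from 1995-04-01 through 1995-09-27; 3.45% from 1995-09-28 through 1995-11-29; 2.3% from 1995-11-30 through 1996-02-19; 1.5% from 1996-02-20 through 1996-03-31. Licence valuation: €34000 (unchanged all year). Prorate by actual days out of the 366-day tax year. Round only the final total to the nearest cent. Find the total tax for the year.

€618.18

1995-04-01 to 1995-09-27: 180 days at 1.1% → €34000 × 1.1% × 180/366 = €183.9344
1995-09-28 to 1995-11-29: 63 days at 3.45% → €34000 × 3.45% × 63/366 = €201.9098
1995-11-30 to 1996-02-19: 82 days at 2.3% → €34000 × 2.3% × 82/366 = €175.2022
1996-02-20 to 1996-03-31: 41 days at 1.5% → €34000 × 1.5% × 41/366 = €57.1311
Total = €618.1776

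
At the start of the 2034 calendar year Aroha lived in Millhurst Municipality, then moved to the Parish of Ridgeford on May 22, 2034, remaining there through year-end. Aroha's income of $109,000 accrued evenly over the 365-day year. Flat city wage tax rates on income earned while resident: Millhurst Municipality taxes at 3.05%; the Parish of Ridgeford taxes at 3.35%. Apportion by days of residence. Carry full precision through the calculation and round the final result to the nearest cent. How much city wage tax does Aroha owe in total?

$3,525.18

Millhurst Municipality, January 1 – May 21, 2034: 141 days → $109,000 × 3.05% × 141/365 = $1,284.2589
The Parish of Ridgeford, May 22 – December 31, 2034: 224 days → $109,000 × 3.35% × 224/365 = $2,240.9205
Total = $3,525.1795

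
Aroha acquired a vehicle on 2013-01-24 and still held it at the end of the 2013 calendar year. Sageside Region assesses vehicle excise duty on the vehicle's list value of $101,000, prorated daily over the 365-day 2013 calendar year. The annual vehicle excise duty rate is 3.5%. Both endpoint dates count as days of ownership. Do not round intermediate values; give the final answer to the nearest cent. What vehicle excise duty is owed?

$3,312.25

Days held (2013-01-24 to 2013-12-31): 342 out of 365
Tax = $101,000 × 3.5% × 342/365 = $3,312.2466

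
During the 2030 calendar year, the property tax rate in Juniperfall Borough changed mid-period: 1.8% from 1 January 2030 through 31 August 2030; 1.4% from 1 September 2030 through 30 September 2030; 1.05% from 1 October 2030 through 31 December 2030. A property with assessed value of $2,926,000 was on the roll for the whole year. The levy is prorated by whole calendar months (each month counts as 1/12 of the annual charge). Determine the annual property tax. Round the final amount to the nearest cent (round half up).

1 January – 31 August 2030: 8 months at 1.8% → $2,926,000 × 1.8% × 8/12 = $35,112.0000
1 September – 30 September 2030: 1 month at 1.4% → $2,926,000 × 1.4% × 1/12 = $3,413.6667
1 October – 31 December 2030: 3 months at 1.05% → $2,926,000 × 1.05% × 3/12 = $7,680.7500
Total = $46,206.4167

$46,206.42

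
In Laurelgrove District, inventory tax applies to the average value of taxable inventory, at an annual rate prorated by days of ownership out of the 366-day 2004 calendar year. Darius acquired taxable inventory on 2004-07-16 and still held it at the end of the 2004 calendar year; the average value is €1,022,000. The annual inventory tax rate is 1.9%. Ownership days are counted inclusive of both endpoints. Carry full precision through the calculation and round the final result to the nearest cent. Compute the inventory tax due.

€8,966.23

Days held (2004-07-16 to 2004-12-31): 169 out of 366
Tax = €1,022,000 × 1.9% × 169/366 = €8,966.2350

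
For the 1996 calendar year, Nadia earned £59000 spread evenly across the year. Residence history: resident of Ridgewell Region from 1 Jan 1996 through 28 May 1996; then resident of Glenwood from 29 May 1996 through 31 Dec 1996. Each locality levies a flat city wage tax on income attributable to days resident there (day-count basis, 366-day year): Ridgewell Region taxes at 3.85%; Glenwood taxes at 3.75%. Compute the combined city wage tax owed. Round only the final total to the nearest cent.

Ridgewell Region, 1 Jan – 28 May 1996: 149 days → £59000 × 3.85% × 149/366 = £924.7363
Glenwood, 29 May – 31 Dec 1996: 217 days → £59000 × 3.75% × 217/366 = £1311.7828
Total = £2236.5191

£2236.52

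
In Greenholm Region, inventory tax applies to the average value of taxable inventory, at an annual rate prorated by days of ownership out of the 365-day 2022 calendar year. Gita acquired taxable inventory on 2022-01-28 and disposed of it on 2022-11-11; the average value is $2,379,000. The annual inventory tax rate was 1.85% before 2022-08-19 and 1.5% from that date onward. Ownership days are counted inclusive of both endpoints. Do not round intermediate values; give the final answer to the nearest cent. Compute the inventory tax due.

$32,787.83

2022-01-28 to 2022-08-18: 203 days at 1.85% → $2,379,000 × 1.85% × 203/365 = $24,477.6288
2022-08-19 to 2022-11-11: 85 days at 1.5% → $2,379,000 × 1.5% × 85/365 = $8,310.2055
Total = $32,787.8342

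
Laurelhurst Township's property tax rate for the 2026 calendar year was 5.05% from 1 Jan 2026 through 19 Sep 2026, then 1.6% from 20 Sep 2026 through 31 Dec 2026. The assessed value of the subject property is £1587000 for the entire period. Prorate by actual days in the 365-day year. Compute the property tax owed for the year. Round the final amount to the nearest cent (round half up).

1 Jan – 19 Sep 2026: 262 days at 5.05% → £1587000 × 5.05% × 262/365 = £57527.6630
20 Sep – 31 Dec 2026: 103 days at 1.6% → £1587000 × 1.6% × 103/365 = £7165.4137
Total = £64693.0767

£64693.08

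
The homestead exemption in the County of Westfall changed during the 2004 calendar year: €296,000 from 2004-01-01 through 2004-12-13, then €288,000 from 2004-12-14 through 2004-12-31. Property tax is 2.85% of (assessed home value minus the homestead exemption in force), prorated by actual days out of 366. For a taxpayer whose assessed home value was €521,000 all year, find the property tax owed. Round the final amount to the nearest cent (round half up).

€6,423.71

2004-01-01 to 2004-12-13: 348 days, exemption €296,000 → (€521,000 − €296,000) × 2.85% × 348/366 = €6,097.1311
2004-12-14 to 2004-12-31: 18 days, exemption €288,000 → (€521,000 − €288,000) × 2.85% × 18/366 = €326.5820
Total = €6,423.7131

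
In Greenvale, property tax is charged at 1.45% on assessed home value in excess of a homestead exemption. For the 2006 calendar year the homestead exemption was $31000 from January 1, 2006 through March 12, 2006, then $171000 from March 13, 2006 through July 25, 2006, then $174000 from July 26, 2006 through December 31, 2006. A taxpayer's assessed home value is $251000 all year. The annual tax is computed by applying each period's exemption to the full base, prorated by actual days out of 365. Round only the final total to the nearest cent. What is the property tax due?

$1535.93

January 1 – March 12, 2006: 71 days, exemption $31000 → ($251000 − $31000) × 1.45% × 71/365 = $620.5205
March 13 – July 25, 2006: 135 days, exemption $171000 → ($251000 − $171000) × 1.45% × 135/365 = $429.0411
July 26 – December 31, 2006: 159 days, exemption $174000 → ($251000 − $174000) × 1.45% × 159/365 = $486.3658
Total = $1535.9274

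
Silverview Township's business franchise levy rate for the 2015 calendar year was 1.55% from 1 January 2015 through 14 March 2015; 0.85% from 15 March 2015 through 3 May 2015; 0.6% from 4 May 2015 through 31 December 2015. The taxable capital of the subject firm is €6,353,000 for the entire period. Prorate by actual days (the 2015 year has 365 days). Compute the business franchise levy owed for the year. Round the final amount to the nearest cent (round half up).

1 January – 14 March 2015: 73 days at 1.55% → €6,353,000 × 1.55% × 73/365 = €19,694.3000
15 March – 3 May 2015: 50 days at 0.85% → €6,353,000 × 0.85% × 50/365 = €7,397.3288
4 May – 31 December 2015: 242 days at 0.6% → €6,353,000 × 0.6% × 242/365 = €25,272.7562
Total = €52,364.3849

€52,364.38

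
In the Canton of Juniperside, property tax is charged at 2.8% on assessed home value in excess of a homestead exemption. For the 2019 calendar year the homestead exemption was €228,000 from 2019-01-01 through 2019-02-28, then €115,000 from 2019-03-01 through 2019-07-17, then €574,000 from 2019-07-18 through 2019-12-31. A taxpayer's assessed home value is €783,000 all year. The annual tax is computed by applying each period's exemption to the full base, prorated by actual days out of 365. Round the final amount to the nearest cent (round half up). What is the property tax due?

€12,312.33

2019-01-01 to 2019-02-28: 59 days, exemption €228,000 → (€783,000 − €228,000) × 2.8% × 59/365 = €2,511.9452
2019-03-01 to 2019-07-17: 139 days, exemption €115,000 → (€783,000 − €115,000) × 2.8% × 139/365 = €7,122.8932
2019-07-18 to 2019-12-31: 167 days, exemption €574,000 → (€783,000 − €574,000) × 2.8% × 167/365 = €2,677.4904
Total = €12,312.3288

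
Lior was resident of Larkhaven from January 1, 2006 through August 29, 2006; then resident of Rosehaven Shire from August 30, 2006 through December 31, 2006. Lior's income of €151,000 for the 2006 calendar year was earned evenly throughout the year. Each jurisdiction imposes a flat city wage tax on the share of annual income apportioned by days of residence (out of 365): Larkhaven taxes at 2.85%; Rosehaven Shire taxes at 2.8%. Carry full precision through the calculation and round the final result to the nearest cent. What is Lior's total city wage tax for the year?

Larkhaven, January 1 – August 29, 2006: 241 days → €151,000 × 2.85% × 241/365 = €2,841.4890
Rosehaven Shire, August 30 – December 31, 2006: 124 days → €151,000 × 2.8% × 124/365 = €1,436.3616
Total = €4,277.8507

€4,277.85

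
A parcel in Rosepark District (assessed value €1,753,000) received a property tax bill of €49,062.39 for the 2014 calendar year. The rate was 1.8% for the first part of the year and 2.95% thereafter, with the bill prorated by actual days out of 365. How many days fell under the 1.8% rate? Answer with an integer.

48 days

Let d = days at the first rate; then 365 − d days at the second rate.
€1,753,000 × [1.8%·d + 2.95%·(365−d)] / 365 = €49,062.39
Solving gives d = 48, so the new rate took effect on February 18, 2014.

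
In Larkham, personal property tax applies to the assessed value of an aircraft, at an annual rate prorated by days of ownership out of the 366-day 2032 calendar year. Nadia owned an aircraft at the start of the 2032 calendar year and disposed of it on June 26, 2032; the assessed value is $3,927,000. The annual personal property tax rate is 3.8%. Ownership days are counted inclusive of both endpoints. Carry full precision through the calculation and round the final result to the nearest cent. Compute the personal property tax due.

$72,574.39

Days held (January 1 – June 26, 2032): 178 out of 366
Tax = $3,927,000 × 3.8% × 178/366 = $72,574.3934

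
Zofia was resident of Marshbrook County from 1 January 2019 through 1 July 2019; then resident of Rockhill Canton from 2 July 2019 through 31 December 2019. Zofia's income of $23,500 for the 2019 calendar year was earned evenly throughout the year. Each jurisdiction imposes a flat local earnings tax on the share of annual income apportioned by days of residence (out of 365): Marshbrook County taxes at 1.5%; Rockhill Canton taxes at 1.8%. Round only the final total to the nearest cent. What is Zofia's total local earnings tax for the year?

Marshbrook County, 1 January – 1 July 2019: 182 days → $23,500 × 1.5% × 182/365 = $175.7671
Rockhill Canton, 2 July – 31 December 2019: 183 days → $23,500 × 1.8% × 183/365 = $212.0795
Total = $387.8466

$387.85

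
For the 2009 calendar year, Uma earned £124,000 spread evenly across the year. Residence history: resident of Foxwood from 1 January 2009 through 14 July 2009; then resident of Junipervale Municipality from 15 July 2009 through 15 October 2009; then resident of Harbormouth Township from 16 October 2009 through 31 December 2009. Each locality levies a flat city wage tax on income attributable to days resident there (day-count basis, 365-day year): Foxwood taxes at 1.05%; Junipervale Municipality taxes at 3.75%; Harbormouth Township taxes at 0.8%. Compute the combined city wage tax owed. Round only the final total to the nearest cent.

£2,089.65

Foxwood, 1 January – 14 July 2009: 195 days → £124,000 × 1.05% × 195/365 = £695.5890
Junipervale Municipality, 15 July – 15 October 2009: 93 days → £124,000 × 3.75% × 93/365 = £1,184.7945
Harbormouth Township, 16 October – 31 December 2009: 77 days → £124,000 × 0.8% × 77/365 = £209.2712
Total = £2,089.6548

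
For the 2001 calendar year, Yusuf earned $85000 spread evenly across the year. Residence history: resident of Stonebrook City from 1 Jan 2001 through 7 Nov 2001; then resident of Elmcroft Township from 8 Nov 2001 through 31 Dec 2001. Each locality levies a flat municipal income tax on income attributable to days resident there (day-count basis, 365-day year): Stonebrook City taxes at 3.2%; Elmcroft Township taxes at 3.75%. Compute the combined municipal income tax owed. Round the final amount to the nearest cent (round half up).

Stonebrook City, 1 Jan – 7 Nov 2001: 311 days → $85000 × 3.2% × 311/365 = $2317.5890
Elmcroft Township, 8 Nov – 31 Dec 2001: 54 days → $85000 × 3.75% × 54/365 = $471.5753
Total = $2789.1644

$2789.16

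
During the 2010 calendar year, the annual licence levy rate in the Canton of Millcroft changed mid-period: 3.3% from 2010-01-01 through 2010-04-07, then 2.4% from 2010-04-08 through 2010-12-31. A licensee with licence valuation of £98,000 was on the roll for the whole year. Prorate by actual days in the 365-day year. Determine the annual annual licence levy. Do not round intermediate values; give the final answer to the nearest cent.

2010-01-01 to 2010-04-07: 97 days at 3.3% → £98,000 × 3.3% × 97/365 = £859.4466
2010-04-08 to 2010-12-31: 268 days at 2.4% → £98,000 × 2.4% × 268/365 = £1,726.9479
Total = £2,586.3945

£2,586.39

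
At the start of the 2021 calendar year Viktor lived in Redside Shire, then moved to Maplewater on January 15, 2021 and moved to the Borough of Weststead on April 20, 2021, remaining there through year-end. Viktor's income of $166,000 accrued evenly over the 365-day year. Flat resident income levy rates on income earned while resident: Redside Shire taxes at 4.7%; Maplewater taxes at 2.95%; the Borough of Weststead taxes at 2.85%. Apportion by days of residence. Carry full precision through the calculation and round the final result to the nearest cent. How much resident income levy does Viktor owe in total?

Redside Shire, January 1 – January 14, 2021: 14 days → $166,000 × 4.7% × 14/365 = $299.2548
Maplewater, January 15 – April 19, 2021: 95 days → $166,000 × 2.95% × 95/365 = $1,274.5616
The Borough of Weststead, April 20 – December 31, 2021: 256 days → $166,000 × 2.85% × 256/365 = $3,318.1808
Total = $4,891.9973

$4,892.00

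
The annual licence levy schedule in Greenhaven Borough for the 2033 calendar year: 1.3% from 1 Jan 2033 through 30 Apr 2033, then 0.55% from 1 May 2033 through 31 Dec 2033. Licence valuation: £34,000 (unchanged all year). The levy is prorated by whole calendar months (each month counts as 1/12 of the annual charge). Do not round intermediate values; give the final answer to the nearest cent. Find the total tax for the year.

1 Jan – 30 Apr 2033: 4 months at 1.3% → £34,000 × 1.3% × 4/12 = £147.3333
1 May – 31 Dec 2033: 8 months at 0.55% → £34,000 × 0.55% × 8/12 = £124.6667
Total = £272.0000

£272.00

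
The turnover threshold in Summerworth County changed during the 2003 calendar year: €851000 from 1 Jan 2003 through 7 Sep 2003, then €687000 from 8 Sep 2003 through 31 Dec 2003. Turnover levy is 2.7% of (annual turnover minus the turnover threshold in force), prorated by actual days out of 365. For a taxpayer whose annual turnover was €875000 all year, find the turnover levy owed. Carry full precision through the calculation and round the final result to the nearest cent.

€2043.12

1 Jan – 7 Sep 2003: 250 days, exemption €851000 → (€875000 − €851000) × 2.7% × 250/365 = €443.8356
8 Sep – 31 Dec 2003: 115 days, exemption €687000 → (€875000 − €687000) × 2.7% × 115/365 = €1599.2877
Total = €2043.1233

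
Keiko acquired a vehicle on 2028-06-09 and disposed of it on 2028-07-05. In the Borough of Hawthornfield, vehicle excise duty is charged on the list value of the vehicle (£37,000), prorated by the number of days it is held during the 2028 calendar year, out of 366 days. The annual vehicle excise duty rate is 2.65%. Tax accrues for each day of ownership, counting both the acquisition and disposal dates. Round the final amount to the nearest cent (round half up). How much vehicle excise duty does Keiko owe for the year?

Days held (2028-06-09 to 2028-07-05): 27 out of 366
Tax = £37,000 × 2.65% × 27/366 = £72.3320

£72.33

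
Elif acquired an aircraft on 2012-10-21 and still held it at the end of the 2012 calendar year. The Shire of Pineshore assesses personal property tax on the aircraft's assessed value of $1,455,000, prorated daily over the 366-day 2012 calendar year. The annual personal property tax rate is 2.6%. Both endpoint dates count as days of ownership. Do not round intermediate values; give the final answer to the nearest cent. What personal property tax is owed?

$7,441.97

Days held (2012-10-21 to 2012-12-31): 72 out of 366
Tax = $1,455,000 × 2.6% × 72/366 = $7,441.9672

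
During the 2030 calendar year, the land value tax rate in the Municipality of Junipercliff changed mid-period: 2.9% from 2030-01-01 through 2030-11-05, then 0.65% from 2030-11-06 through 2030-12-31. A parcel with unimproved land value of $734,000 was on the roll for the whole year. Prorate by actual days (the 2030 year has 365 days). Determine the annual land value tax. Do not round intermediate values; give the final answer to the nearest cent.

$18,752.19

2030-01-01 to 2030-11-05: 309 days at 2.9% → $734,000 × 2.9% × 309/365 = $18,020.2027
2030-11-06 to 2030-12-31: 56 days at 0.65% → $734,000 × 0.65% × 56/365 = $731.9890
Total = $18,752.1918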